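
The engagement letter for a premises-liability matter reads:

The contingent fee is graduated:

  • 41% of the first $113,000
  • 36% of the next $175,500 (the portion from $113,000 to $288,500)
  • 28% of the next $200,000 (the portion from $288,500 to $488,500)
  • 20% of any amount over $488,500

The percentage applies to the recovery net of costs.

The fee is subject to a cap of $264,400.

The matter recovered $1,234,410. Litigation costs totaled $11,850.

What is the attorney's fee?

$264,400.00

Fee base (net of costs): $1,234,410 − $11,850 = $1,222,560
First $113,000 at 41% = $46,330.00
Next $175,500 at 36% = $63,180.00
Next $200,000 at 28% = $56,000.00
Remaining $734,060 at 20% = $146,812.00
Fee: $46,330.00 + $63,180.00 + $56,000.00 + $146,812.00 = $312,322.00
$312,322.00 exceeds the $264,400 cap, so the fee is capped at $264,400.00.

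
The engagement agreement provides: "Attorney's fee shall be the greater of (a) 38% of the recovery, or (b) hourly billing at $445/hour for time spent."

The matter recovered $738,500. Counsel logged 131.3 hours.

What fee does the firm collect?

$280,630.00

(a) 38% of $738,500 = $280,630.00
(b) 131.3 × $445 = $58,428.50
The greater is (a): $280,630.00.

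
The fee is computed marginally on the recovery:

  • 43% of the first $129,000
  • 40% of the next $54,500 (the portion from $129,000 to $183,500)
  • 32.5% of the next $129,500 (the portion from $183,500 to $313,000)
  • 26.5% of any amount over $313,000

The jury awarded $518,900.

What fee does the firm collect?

$173,921.00

First $129,000 at 43% = $55,470.00
Next $54,500 at 40% = $21,800.00
Next $129,500 at 32.5% = $42,087.50
Remaining $205,900 at 26.5% = $54,563.50
Fee: $55,470.00 + $21,800.00 + $42,087.50 + $54,563.50 = $173,921.00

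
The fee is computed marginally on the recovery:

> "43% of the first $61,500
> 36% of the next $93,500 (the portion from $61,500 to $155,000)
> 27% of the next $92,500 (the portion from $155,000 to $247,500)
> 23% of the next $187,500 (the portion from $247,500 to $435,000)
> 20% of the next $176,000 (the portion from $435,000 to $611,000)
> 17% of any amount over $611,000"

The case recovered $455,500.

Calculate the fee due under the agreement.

$132,305.00

First $61,500 at 43% = $26,445.00
Next $93,500 at 36% = $33,660.00
Next $92,500 at 27% = $24,975.00
Next $187,500 at 23% = $43,125.00
Remaining $20,500 at 20% = $4,100.00
Fee: $26,445.00 + $33,660.00 + $24,975.00 + $43,125.00 + $4,100.00 = $132,305.00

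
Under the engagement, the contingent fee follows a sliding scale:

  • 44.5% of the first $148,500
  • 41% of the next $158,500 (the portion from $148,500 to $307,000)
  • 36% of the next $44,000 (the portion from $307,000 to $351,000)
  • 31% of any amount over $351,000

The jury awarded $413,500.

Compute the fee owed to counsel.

$166,282.50

First $148,500 at 44.5% = $66,082.50
Next $158,500 at 41% = $64,985.00
Next $44,000 at 36% = $15,840.00
Remaining $62,500 at 31% = $19,375.00
Fee: $66,082.50 + $64,985.00 + $15,840.00 + $19,375.00 = $166,282.50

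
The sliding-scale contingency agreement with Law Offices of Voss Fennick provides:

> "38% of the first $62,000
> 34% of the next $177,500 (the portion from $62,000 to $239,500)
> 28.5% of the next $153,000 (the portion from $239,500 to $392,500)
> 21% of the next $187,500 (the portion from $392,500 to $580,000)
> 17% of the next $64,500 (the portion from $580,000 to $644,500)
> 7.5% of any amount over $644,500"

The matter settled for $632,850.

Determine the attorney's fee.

First $62,000 at 38% = $23,560.00
Next $177,500 at 34% = $60,350.00
Next $153,000 at 28.5% = $43,605.00
Next $187,500 at 21% = $39,375.00
Remaining $52,850 at 17% = $8,984.50
Fee: $23,560.00 + $60,350.00 + $43,605.00 + $39,375.00 + $8,984.50 = $175,874.50

$175,874.50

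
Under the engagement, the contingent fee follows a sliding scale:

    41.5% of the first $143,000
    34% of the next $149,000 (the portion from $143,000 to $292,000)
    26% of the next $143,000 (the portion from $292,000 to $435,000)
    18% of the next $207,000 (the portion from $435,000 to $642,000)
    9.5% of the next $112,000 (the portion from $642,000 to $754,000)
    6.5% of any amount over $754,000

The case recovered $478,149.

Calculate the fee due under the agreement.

First $143,000 at 41.5% = $59,345.00
Next $149,000 at 34% = $50,660.00
Next $143,000 at 26% = $37,180.00
Remaining $43,149 at 18% = $7,766.82
Fee: $59,345.00 + $50,660.00 + $37,180.00 + $7,766.82 = $154,951.82

$154,951.82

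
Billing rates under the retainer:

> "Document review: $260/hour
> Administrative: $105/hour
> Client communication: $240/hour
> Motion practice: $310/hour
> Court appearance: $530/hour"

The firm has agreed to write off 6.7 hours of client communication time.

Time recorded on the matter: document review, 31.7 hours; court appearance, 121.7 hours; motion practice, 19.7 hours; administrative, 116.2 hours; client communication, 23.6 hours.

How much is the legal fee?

Document review: 31.7 × $260 = $8,242.00
Administrative: 116.2 × $105 = $12,201.00
Client communication: 23.6 × $240 = $5,664.00
Motion practice: 19.7 × $310 = $6,107.00
Court appearance: 121.7 × $530 = $64,501.00
Subtotal: $96,715.00
Write-off: 6.7 × $240 = $1,608.00
Total: $96,715.00 − $1,608.00 = $95,107.00

$95,107.00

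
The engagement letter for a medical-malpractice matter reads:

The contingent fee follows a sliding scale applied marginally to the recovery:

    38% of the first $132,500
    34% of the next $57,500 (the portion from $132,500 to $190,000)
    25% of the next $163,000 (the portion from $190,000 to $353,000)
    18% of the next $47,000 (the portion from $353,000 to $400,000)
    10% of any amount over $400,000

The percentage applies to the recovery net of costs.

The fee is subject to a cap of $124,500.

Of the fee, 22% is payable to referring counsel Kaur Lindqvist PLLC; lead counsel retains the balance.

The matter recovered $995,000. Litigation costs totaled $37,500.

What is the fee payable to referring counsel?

Fee base (net of costs): $995,000 − $37,500 = $957,500
First $132,500 at 38% = $50,350.00
Next $57,500 at 34% = $19,550.00
Next $163,000 at 25% = $40,750.00
Next $47,000 at 18% = $8,460.00
Remaining $557,500 at 10% = $55,750.00
Fee: $50,350.00 + $19,550.00 + $40,750.00 + $8,460.00 + $55,750.00 = $174,860.00
$174,860.00 exceeds the $124,500 cap, so the fee is capped at $124,500.00.
Referral share: 22% of $124,500.00 = $27,390.00; lead counsel retains $124,500.00 − $27,390.00 = $97,110.00.

$27,390.00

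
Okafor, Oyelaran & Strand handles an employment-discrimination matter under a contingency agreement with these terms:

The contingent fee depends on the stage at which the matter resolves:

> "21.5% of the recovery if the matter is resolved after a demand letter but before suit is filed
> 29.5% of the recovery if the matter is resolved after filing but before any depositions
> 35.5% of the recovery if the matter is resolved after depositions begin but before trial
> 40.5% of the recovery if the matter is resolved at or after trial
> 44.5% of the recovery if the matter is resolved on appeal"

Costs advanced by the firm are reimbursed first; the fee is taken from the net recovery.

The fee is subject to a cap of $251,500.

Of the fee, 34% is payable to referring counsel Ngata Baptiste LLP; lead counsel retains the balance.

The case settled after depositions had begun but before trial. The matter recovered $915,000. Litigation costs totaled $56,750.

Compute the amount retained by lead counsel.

Fee base (net of costs): $915,000 − $56,750 = $858,250
The matter settled after depositions had begun but before trial, so the 35.5% rate applies.
$858,250 × 35.5% = $304,678.75
$304,678.75 exceeds the $251,500 cap, so the fee is capped at $251,500.00.
Referral share: 34% of $251,500.00 = $85,510.00; lead counsel retains $251,500.00 − $85,510.00 = $165,990.00.

$165,990.00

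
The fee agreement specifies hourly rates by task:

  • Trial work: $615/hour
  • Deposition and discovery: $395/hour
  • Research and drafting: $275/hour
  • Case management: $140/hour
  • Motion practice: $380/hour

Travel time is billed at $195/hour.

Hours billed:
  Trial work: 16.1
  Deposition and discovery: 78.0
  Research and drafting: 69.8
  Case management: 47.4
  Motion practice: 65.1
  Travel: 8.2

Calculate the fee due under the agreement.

Trial work: 16.1 × $615 = $9,901.50
Deposition and discovery: 78.0 × $395 = $30,810.00
Research and drafting: 69.8 × $275 = $19,195.00
Case management: 47.4 × $140 = $6,636.00
Motion practice: 65.1 × $380 = $24,738.00
Subtotal: $9,901.50 + $30,810.00 + $19,195.00 + $6,636.00 + $24,738.00 = $91,280.50
Travel: 8.2 × $195 = $1,599.00
Total: $91,280.50 + $1,599.00 = $92,879.50

$92,879.50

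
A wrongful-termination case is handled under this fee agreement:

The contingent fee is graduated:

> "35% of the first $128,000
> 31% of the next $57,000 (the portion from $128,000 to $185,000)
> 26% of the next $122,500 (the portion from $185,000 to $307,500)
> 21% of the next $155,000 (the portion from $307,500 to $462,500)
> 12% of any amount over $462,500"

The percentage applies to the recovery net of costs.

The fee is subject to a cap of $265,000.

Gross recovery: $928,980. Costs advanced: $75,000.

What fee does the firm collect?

Fee base (net of costs): $928,980 − $75,000 = $853,980
First $128,000 at 35% = $44,800.00
Next $57,000 at 31% = $17,670.00
Next $122,500 at 26% = $31,850.00
Next $155,000 at 21% = $32,550.00
Remaining $391,480 at 12% = $46,977.60
Fee: $44,800.00 + $17,670.00 + $31,850.00 + $32,550.00 + $46,977.60 = $173,847.60
$173,847.60 is under the $265,000 cap.

$173,847.60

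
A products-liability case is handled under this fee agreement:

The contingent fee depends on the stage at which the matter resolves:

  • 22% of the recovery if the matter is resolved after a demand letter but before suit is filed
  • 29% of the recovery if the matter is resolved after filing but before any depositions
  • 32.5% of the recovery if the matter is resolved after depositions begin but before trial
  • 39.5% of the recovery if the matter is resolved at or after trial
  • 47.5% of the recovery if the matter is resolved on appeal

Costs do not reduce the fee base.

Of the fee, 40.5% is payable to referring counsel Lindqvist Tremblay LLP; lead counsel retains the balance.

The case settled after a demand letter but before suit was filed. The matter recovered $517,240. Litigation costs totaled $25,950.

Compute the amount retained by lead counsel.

Fee base is the gross recovery, $517,240; costs are reimbursed separately.
The matter settled after a demand letter but before suit was filed, so the 22% rate applies.
$517,240 × 22% = $113,792.80
Referral share: 40.5% of $113,792.80 = $46,086.08; lead counsel retains $113,792.80 − $46,086.08 = $67,706.72.

$67,706.72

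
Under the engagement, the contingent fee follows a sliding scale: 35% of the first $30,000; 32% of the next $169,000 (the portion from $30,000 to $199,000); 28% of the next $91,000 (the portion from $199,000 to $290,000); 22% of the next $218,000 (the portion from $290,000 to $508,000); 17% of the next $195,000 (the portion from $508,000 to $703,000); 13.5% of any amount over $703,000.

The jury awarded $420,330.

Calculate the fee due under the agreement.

$118,732.60

First $30,000 at 35% = $10,500.00
Next $169,000 at 32% = $54,080.00
Next $91,000 at 28% = $25,480.00
Remaining $130,330 at 22% = $28,672.60
Fee: $10,500.00 + $54,080.00 + $25,480.00 + $28,672.60 = $118,732.60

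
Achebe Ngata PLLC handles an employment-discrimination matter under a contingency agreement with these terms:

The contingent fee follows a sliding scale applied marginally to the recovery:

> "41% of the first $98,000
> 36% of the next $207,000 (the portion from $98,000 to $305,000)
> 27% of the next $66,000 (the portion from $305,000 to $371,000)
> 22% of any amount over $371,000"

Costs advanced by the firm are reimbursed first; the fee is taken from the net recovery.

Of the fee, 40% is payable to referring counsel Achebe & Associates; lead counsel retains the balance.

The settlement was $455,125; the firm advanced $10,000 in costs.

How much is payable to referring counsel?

$59,531.00

Fee base (net of costs): $455,125 − $10,000 = $445,125
First $98,000 at 41% = $40,180.00
Next $207,000 at 36% = $74,520.00
Next $66,000 at 27% = $17,820.00
Remaining $74,125 at 22% = $16,307.50
Fee: $40,180.00 + $74,520.00 + $17,820.00 + $16,307.50 = $148,827.50
Referral share: 40% of $148,827.50 = $59,531.00; lead counsel retains $148,827.50 − $59,531.00 = $89,296.50.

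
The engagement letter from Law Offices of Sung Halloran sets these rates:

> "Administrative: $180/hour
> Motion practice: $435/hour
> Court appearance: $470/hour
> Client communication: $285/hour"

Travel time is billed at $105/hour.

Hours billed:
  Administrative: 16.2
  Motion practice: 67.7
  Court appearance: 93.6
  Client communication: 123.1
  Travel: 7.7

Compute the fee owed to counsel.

Administrative: 16.2 × $180 = $2,916.00
Motion practice: 67.7 × $435 = $29,449.50
Court appearance: 93.6 × $470 = $43,992.00
Client communication: 123.1 × $285 = $35,083.50
Subtotal: $2,916.00 + $29,449.50 + $43,992.00 + $35,083.50 = $111,441.00
Travel: 7.7 × $105 = $808.50
Total: $111,441.00 + $808.50 = $112,249.50

$112,249.50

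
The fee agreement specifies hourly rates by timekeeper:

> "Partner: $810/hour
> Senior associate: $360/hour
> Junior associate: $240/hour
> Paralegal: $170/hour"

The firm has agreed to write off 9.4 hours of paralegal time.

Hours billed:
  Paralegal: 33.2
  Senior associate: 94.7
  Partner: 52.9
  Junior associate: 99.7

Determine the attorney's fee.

Partner: 52.9 × $810 = $42,849.00
Senior associate: 94.7 × $360 = $34,092.00
Junior associate: 99.7 × $240 = $23,928.00
Paralegal: 33.2 × $170 = $5,644.00
Subtotal: $106,513.00
Write-off: 9.4 × $170 = $1,598.00
Total: $106,513.00 − $1,598.00 = $104,915.00

$104,915.00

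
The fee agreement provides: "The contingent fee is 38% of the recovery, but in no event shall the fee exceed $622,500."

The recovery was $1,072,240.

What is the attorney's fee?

38% of $1,072,240 = $407,451.20
That is under the $622,500 cap.

$407,451.20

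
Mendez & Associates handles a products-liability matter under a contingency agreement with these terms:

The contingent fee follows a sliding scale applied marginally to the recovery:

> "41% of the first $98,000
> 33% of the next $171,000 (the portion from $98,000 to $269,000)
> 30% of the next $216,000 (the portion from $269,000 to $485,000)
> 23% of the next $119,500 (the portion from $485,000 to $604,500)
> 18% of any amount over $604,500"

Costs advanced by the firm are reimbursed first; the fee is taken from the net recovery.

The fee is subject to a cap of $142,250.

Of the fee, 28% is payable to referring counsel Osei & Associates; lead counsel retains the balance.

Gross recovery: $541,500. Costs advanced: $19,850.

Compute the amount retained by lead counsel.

$102,420.00

Fee base (net of costs): $541,500 − $19,850 = $521,650
First $98,000 at 41% = $40,180.00
Next $171,000 at 33% = $56,430.00
Next $216,000 at 30% = $64,800.00
Remaining $36,650 at 23% = $8,429.50
Fee: $40,180.00 + $56,430.00 + $64,800.00 + $8,429.50 = $169,839.50
$169,839.50 exceeds the $142,250 cap, so the fee is capped at $142,250.00.
Referral share: 28% of $142,250.00 = $39,830.00; lead counsel retains $142,250.00 − $39,830.00 = $102,420.00.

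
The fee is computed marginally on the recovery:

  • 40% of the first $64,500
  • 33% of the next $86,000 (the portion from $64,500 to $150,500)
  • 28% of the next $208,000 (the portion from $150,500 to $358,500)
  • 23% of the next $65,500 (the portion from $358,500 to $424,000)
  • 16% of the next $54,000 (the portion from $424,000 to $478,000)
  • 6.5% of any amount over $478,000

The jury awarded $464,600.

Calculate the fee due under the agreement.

$133,981.00

First $64,500 at 40% = $25,800.00
Next $86,000 at 33% = $28,380.00
Next $208,000 at 28% = $58,240.00
Next $65,500 at 23% = $15,065.00
Remaining $40,600 at 16% = $6,496.00
Fee: $25,800.00 + $28,380.00 + $58,240.00 + $15,065.00 + $6,496.00 = $133,981.00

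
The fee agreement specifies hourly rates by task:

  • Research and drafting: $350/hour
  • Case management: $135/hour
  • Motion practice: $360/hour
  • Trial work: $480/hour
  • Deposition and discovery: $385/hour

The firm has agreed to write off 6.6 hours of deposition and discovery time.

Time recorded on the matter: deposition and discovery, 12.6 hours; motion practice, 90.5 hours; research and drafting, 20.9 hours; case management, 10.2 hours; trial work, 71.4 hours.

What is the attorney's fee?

$77,854.00

Research and drafting: 20.9 × $350 = $7,315.00
Case management: 10.2 × $135 = $1,377.00
Motion practice: 90.5 × $360 = $32,580.00
Trial work: 71.4 × $480 = $34,272.00
Deposition and discovery: 12.6 × $385 = $4,851.00
Subtotal: $80,395.00
Write-off: 6.6 × $385 = $2,541.00
Total: $80,395.00 − $2,541.00 = $77,854.00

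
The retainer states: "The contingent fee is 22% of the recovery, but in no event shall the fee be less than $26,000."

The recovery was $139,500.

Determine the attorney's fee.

$30,690.00

22% of $139,500 = $30,690.00
That exceeds the $26,000 minimum.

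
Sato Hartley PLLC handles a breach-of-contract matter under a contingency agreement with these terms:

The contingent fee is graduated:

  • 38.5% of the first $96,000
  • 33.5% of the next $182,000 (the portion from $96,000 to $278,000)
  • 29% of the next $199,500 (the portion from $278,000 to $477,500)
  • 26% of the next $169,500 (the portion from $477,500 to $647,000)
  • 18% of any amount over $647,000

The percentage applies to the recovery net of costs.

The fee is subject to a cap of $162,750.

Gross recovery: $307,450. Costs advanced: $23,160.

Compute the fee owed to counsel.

Fee base (net of costs): $307,450 − $23,160 = $284,290
First $96,000 at 38.5% = $36,960.00
Next $182,000 at 33.5% = $60,970.00
Remaining $6,290 at 29% = $1,824.10
Fee: $36,960.00 + $60,970.00 + $1,824.10 = $99,754.10
$99,754.10 is under the $162,750 cap.

$99,754.10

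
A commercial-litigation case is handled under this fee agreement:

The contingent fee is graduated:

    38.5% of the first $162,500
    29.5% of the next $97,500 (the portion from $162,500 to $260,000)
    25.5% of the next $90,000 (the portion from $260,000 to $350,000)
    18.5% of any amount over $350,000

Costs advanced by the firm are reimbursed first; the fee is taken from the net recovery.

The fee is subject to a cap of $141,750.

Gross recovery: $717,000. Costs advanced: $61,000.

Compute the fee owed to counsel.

$141,750.00

Fee base (net of costs): $717,000 − $61,000 = $656,000
First $162,500 at 38.5% = $62,562.50
Next $97,500 at 29.5% = $28,762.50
Next $90,000 at 25.5% = $22,950.00
Remaining $306,000 at 18.5% = $56,610.00
Fee: $62,562.50 + $28,762.50 + $22,950.00 + $56,610.00 = $170,885.00
$170,885.00 exceeds the $141,750 cap, so the fee is capped at $141,750.00.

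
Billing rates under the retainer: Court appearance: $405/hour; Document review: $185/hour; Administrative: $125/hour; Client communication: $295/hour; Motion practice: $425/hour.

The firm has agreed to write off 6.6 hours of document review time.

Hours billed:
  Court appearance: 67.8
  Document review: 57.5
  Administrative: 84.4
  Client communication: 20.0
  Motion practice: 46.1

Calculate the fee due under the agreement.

Court appearance: 67.8 × $405 = $27,459.00
Document review: 57.5 × $185 = $10,637.50
Administrative: 84.4 × $125 = $10,550.00
Client communication: 20.0 × $295 = $5,900.00
Motion practice: 46.1 × $425 = $19,592.50
Subtotal: $74,139.00
Write-off: 6.6 × $185 = $1,221.00
Total: $74,139.00 − $1,221.00 = $72,918.00

$72,918.00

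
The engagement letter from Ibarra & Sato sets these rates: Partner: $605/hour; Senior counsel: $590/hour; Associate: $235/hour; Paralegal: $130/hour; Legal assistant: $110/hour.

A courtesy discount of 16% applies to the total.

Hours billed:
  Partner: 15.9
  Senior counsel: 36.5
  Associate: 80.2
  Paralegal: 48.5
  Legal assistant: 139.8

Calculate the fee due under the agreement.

Partner: 15.9 × $605 = $9,619.50
Senior counsel: 36.5 × $590 = $21,535.00
Associate: 80.2 × $235 = $18,847.00
Paralegal: 48.5 × $130 = $6,305.00
Legal assistant: 139.8 × $110 = $15,378.00
Subtotal: $71,684.50
Less 16% discount: −$11,469.52
Total: $71,684.50 − $11,469.52 = $60,214.98

$60,214.98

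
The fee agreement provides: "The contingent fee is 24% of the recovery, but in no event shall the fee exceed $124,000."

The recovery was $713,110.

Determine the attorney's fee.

$124,000.00

24% of $713,110 = $171,146.40
That exceeds the $124,000 cap, so the fee is capped at $124,000.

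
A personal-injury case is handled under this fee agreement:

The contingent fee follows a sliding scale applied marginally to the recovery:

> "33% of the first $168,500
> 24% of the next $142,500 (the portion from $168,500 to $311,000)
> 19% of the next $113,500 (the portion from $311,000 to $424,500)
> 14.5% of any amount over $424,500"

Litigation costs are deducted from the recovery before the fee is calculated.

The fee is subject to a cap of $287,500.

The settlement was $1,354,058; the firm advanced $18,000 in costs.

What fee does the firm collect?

$243,545.91

Fee base (net of costs): $1,354,058 − $18,000 = $1,336,058
First $168,500 at 33% = $55,605.00
Next $142,500 at 24% = $34,200.00
Next $113,500 at 19% = $21,565.00
Remaining $911,558 at 14.5% = $132,175.91
Fee: $55,605.00 + $34,200.00 + $21,565.00 + $132,175.91 = $243,545.91
$243,545.91 is under the $287,500 cap.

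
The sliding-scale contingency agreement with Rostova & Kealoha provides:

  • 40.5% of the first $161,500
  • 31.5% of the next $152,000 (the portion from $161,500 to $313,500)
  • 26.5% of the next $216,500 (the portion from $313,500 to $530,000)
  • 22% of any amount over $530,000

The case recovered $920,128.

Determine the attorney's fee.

$256,488.16

First $161,500 at 40.5% = $65,407.50
Next $152,000 at 31.5% = $47,880.00
Next $216,500 at 26.5% = $57,372.50
Remaining $390,128 at 22% = $85,828.16
Fee: $65,407.50 + $47,880.00 + $57,372.50 + $85,828.16 = $256,488.16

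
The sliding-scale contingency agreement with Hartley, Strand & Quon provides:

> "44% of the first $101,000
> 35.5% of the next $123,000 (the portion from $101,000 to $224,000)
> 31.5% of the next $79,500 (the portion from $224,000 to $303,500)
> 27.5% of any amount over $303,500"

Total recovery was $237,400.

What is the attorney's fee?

First $101,000 at 44% = $44,440.00
Next $123,000 at 35.5% = $43,665.00
Remaining $13,400 at 31.5% = $4,221.00
Fee: $44,440.00 + $43,665.00 + $4,221.00 = $92,326.00

$92,326.00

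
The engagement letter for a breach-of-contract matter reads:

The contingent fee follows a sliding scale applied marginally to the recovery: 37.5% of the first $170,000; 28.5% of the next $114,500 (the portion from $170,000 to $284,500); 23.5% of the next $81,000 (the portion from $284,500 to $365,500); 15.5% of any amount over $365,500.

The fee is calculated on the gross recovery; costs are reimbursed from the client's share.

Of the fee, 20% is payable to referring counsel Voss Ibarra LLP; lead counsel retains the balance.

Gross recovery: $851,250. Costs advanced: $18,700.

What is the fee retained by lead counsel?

Fee base is the gross recovery, $851,250; costs are reimbursed separately.
First $170,000 at 37.5% = $63,750.00
Next $114,500 at 28.5% = $32,632.50
Next $81,000 at 23.5% = $19,035.00
Remaining $485,750 at 15.5% = $75,291.25
Fee: $63,750.00 + $32,632.50 + $19,035.00 + $75,291.25 = $190,708.75
Referral share: 20% of $190,708.75 = $38,141.75; lead counsel retains $190,708.75 − $38,141.75 = $152,567.00.

$152,567.00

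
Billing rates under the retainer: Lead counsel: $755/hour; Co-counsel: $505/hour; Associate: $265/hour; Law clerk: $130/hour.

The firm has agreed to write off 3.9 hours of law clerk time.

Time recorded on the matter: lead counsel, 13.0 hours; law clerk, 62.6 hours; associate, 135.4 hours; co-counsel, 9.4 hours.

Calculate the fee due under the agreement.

Lead counsel: 13.0 × $755 = $9,815.00
Co-counsel: 9.4 × $505 = $4,747.00
Associate: 135.4 × $265 = $35,881.00
Law clerk: 62.6 × $130 = $8,138.00
Subtotal: $58,581.00
Write-off: 3.9 × $130 = $507.00
Total: $58,581.00 − $507.00 = $58,074.00

$58,074.00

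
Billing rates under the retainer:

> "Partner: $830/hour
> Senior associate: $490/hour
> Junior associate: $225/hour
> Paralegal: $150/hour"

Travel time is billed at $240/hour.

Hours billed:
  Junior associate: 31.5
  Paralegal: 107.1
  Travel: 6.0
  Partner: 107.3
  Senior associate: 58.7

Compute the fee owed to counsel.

Partner: 107.3 × $830 = $89,059.00
Senior associate: 58.7 × $490 = $28,763.00
Junior associate: 31.5 × $225 = $7,087.50
Paralegal: 107.1 × $150 = $16,065.00
Subtotal: $89,059.00 + $28,763.00 + $7,087.50 + $16,065.00 = $140,974.50
Travel: 6.0 × $240 = $1,440.00
Total: $140,974.50 + $1,440.00 = $142,414.50

$142,414.50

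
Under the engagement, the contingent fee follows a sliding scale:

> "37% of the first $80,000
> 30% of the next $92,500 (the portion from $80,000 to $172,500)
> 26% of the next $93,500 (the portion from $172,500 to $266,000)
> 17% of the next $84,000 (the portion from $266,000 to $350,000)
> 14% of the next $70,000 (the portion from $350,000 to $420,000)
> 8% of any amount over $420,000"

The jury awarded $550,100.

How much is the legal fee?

$116,148.00

First $80,000 at 37% = $29,600.00
Next $92,500 at 30% = $27,750.00
Next $93,500 at 26% = $24,310.00
Next $84,000 at 17% = $14,280.00
Next $70,000 at 14% = $9,800.00
Remaining $130,100 at 8% = $10,408.00
Fee: $29,600.00 + $27,750.00 + $24,310.00 + $14,280.00 + $9,800.00 + $10,408.00 = $116,148.00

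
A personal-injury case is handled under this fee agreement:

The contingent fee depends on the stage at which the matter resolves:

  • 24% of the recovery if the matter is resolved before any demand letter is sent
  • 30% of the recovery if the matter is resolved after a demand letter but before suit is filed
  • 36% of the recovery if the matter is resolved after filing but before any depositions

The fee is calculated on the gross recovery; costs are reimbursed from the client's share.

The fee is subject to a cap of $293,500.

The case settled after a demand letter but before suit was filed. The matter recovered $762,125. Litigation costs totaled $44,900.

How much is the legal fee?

Fee base is the gross recovery, $762,125; costs are reimbursed separately.
The matter settled after a demand letter but before suit was filed, so the 30% rate applies.
$762,125 × 30% = $228,637.50
$228,637.50 is under the $293,500 cap.

$228,637.50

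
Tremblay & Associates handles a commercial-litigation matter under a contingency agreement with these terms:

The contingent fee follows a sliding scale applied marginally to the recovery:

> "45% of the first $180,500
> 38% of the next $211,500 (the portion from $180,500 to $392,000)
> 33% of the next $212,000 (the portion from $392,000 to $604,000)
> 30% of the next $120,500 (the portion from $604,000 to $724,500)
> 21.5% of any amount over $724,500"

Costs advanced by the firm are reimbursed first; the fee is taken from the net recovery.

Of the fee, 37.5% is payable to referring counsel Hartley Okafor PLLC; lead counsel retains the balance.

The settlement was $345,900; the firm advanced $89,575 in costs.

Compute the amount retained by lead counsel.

Fee base (net of costs): $345,900 − $89,575 = $256,325
First $180,500 at 45% = $81,225.00
Remaining $75,825 at 38% = $28,813.50
Fee: $81,225.00 + $28,813.50 = $110,038.50
Referral share: 37.5% of $110,038.50 = $41,264.44; lead counsel retains $110,038.50 − $41,264.44 = $68,774.06.

$68,774.06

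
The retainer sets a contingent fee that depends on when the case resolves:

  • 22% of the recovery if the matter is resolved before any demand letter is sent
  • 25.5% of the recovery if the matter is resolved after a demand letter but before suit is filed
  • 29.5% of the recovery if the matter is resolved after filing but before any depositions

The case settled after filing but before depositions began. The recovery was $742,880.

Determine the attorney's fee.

The matter settled after filing but before depositions began, so the 29.5% rate applies.
$742,880 × 29.5% = $219,149.60

$219,149.60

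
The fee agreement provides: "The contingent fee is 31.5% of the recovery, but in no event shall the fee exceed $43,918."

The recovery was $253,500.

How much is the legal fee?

$43,918.00

31.5% of $253,500 = $79,852.50
That exceeds the $43,918 cap, so the fee is capped at $43,918.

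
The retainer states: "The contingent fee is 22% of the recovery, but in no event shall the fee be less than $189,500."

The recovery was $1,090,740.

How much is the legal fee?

$239,962.80

22% of $1,090,740 = $239,962.80
That exceeds the $189,500 minimum.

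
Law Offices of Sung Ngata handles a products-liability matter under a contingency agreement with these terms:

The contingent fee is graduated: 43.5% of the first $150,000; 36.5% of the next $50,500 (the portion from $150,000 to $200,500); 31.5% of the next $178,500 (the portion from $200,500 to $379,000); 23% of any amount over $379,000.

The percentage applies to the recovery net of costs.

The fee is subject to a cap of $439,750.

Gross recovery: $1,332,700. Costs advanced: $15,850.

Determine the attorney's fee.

Fee base (net of costs): $1,332,700 − $15,850 = $1,316,850
First $150,000 at 43.5% = $65,250.00
Next $50,500 at 36.5% = $18,432.50
Next $178,500 at 31.5% = $56,227.50
Remaining $937,850 at 23% = $215,705.50
Fee: $65,250.00 + $18,432.50 + $56,227.50 + $215,705.50 = $355,615.50
$355,615.50 is under the $439,750 cap.

$355,615.50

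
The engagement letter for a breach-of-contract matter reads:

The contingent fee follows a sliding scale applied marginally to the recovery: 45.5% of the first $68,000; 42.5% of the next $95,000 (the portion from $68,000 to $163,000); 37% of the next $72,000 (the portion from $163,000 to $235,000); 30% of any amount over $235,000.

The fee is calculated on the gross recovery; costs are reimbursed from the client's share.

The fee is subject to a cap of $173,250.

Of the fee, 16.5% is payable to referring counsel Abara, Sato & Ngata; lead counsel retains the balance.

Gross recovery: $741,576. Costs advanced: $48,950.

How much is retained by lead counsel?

$144,663.75

Fee base is the gross recovery, $741,576; costs are reimbursed separately.
First $68,000 at 45.5% = $30,940.00
Next $95,000 at 42.5% = $40,375.00
Next $72,000 at 37% = $26,640.00
Remaining $506,576 at 30% = $151,972.80
Fee: $30,940.00 + $40,375.00 + $26,640.00 + $151,972.80 = $249,927.80
$249,927.80 exceeds the $173,250 cap, so the fee is capped at $173,250.00.
Referral share: 16.5% of $173,250.00 = $28,586.25; lead counsel retains $173,250.00 − $28,586.25 = $144,663.75.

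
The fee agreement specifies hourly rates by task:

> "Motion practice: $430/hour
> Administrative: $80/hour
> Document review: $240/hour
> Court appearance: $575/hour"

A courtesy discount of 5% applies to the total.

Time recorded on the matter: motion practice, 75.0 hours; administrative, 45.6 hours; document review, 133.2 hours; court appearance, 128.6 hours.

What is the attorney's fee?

Motion practice: 75.0 × $430 = $32,250.00
Administrative: 45.6 × $80 = $3,648.00
Document review: 133.2 × $240 = $31,968.00
Court appearance: 128.6 × $575 = $73,945.00
Subtotal: $141,811.00
Less 5% discount: −$7,090.55
Total: $141,811.00 − $7,090.55 = $134,720.45

$134,720.45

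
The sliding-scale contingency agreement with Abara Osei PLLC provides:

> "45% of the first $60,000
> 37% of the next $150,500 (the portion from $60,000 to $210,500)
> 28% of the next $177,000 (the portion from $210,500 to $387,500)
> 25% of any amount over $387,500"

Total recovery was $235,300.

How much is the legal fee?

First $60,000 at 45% = $27,000.00
Next $150,500 at 37% = $55,685.00
Remaining $24,800 at 28% = $6,944.00
Fee: $27,000.00 + $55,685.00 + $6,944.00 = $89,629.00

$89,629.00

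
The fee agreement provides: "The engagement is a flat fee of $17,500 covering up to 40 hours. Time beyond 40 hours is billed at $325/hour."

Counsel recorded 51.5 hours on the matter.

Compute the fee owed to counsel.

Flat fee: $17,500.00
Excess hours: 51.5 − 40 = 11.5
Overrun: 11.5 × $325 = $3,737.50
Total: $17,500.00 + $3,737.50 = $21,237.50

$21,237.50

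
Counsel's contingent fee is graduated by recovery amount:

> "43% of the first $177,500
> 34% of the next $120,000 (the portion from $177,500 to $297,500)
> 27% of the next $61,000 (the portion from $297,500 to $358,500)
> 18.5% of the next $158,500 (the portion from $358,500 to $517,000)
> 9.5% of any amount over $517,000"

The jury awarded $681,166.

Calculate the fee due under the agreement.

$178,513.27

First $177,500 at 43% = $76,325.00
Next $120,000 at 34% = $40,800.00
Next $61,000 at 27% = $16,470.00
Next $158,500 at 18.5% = $29,322.50
Remaining $164,166 at 9.5% = $15,595.77
Fee: $76,325.00 + $40,800.00 + $16,470.00 + $29,322.50 + $15,595.77 = $178,513.27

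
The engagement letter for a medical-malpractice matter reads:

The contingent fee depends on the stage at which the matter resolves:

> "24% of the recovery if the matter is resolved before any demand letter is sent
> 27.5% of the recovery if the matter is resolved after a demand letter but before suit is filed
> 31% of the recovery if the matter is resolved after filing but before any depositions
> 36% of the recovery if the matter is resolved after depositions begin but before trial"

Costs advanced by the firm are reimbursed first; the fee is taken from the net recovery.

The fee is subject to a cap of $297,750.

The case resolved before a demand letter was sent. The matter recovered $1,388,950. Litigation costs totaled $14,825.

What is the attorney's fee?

Fee base (net of costs): $1,388,950 − $14,825 = $1,374,125
The matter resolved before a demand letter was sent, so the 24% rate applies.
$1,374,125 × 24% = $329,790.00
$329,790.00 exceeds the $297,750 cap, so the fee is capped at $297,750.00.

$297,750.00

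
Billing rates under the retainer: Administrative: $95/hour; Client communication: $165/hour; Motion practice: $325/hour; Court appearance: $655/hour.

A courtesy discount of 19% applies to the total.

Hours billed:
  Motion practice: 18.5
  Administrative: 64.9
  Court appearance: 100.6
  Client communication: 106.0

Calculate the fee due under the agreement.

$77,404.41

Administrative: 64.9 × $95 = $6,165.50
Client communication: 106.0 × $165 = $17,490.00
Motion practice: 18.5 × $325 = $6,012.50
Court appearance: 100.6 × $655 = $65,893.00
Subtotal: $95,561.00
Less 19% discount: −$18,156.59
Total: $95,561.00 − $18,156.59 = $77,404.41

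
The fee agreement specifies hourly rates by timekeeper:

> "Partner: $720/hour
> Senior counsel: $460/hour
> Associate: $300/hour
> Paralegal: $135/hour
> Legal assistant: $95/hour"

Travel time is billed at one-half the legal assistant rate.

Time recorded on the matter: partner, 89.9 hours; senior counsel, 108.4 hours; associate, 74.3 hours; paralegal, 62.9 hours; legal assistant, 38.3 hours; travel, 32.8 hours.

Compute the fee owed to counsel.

Partner: 89.9 × $720 = $64,728.00
Senior counsel: 108.4 × $460 = $49,864.00
Associate: 74.3 × $300 = $22,290.00
Paralegal: 62.9 × $135 = $8,491.50
Legal assistant: 38.3 × $95 = $3,638.50
Subtotal: $64,728.00 + $49,864.00 + $22,290.00 + $8,491.50 + $3,638.50 = $149,012.00
Travel: 32.8 × ($95 ÷ 2) = 32.8 × $47.50 = $1,558.00
Total: $149,012.00 + $1,558.00 = $150,570.00

$150,570.00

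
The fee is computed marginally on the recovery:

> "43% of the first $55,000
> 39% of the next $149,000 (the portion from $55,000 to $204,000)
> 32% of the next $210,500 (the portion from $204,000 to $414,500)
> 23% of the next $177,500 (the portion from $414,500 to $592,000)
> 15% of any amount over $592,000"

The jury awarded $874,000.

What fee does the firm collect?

First $55,000 at 43% = $23,650.00
Next $149,000 at 39% = $58,110.00
Next $210,500 at 32% = $67,360.00
Next $177,500 at 23% = $40,825.00
Remaining $282,000 at 15% = $42,300.00
Fee: $23,650.00 + $58,110.00 + $67,360.00 + $40,825.00 + $42,300.00 = $232,245.00

$232,245.00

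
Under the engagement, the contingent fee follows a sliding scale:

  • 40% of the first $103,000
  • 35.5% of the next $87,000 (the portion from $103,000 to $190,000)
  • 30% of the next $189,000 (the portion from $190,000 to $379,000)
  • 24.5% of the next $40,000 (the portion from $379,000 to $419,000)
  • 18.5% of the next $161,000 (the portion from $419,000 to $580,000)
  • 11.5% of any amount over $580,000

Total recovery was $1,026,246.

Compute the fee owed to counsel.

First $103,000 at 40% = $41,200.00
Next $87,000 at 35.5% = $30,885.00
Next $189,000 at 30% = $56,700.00
Next $40,000 at 24.5% = $9,800.00
Next $161,000 at 18.5% = $29,785.00
Remaining $446,246 at 11.5% = $51,318.29
Fee: $41,200.00 + $30,885.00 + $56,700.00 + $9,800.00 + $29,785.00 + $51,318.29 = $219,688.29

$219,688.29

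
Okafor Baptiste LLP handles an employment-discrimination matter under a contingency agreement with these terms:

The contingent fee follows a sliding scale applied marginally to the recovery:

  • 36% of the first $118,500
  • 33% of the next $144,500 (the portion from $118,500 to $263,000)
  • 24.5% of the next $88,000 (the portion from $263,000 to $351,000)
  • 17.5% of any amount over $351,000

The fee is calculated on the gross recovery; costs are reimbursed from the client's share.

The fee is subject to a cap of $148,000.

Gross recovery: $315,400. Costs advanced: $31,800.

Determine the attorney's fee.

$103,183.00

Fee base is the gross recovery, $315,400; costs are reimbursed separately.
First $118,500 at 36% = $42,660.00
Next $144,500 at 33% = $47,685.00
Remaining $52,400 at 24.5% = $12,838.00
Fee: $42,660.00 + $47,685.00 + $12,838.00 = $103,183.00
$103,183.00 is under the $148,000 cap.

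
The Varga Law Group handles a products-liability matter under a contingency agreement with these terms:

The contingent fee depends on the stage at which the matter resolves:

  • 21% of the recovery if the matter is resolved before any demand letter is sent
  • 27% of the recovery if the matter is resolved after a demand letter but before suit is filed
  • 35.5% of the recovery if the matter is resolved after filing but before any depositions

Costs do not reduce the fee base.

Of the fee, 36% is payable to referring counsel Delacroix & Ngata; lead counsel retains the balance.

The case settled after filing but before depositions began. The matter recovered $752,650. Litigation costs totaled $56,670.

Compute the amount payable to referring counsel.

$96,188.67

Fee base is the gross recovery, $752,650; costs are reimbursed separately.
The matter settled after filing but before depositions began, so the 35.5% rate applies.
$752,650 × 35.5% = $267,190.75
Referral share: 36% of $267,190.75 = $96,188.67; lead counsel retains $267,190.75 − $96,188.67 = $171,002.08.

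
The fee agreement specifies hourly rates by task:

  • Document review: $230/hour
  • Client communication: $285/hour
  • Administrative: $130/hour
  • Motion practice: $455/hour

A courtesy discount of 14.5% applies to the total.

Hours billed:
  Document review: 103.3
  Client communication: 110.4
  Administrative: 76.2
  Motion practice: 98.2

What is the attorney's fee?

Document review: 103.3 × $230 = $23,759.00
Client communication: 110.4 × $285 = $31,464.00
Administrative: 76.2 × $130 = $9,906.00
Motion practice: 98.2 × $455 = $44,681.00
Subtotal: $109,810.00
Less 14.5% discount: −$15,922.45
Total: $109,810.00 − $15,922.45 = $93,887.55

$93,887.55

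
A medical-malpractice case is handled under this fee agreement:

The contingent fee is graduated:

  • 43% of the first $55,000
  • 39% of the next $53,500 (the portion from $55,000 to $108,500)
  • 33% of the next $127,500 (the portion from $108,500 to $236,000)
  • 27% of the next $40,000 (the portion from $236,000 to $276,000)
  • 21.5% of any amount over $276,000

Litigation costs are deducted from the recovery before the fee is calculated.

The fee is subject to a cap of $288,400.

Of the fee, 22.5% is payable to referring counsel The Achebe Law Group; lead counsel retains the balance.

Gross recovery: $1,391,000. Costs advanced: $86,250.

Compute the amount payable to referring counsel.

Fee base (net of costs): $1,391,000 − $86,250 = $1,304,750
First $55,000 at 43% = $23,650.00
Next $53,500 at 39% = $20,865.00
Next $127,500 at 33% = $42,075.00
Next $40,000 at 27% = $10,800.00
Remaining $1,028,750 at 21.5% = $221,181.25
Fee: $23,650.00 + $20,865.00 + $42,075.00 + $10,800.00 + $221,181.25 = $318,571.25
$318,571.25 exceeds the $288,400 cap, so the fee is capped at $288,400.00.
Referral share: 22.5% of $288,400.00 = $64,890.00; lead counsel retains $288,400.00 − $64,890.00 = $223,510.00.

$64,890.00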